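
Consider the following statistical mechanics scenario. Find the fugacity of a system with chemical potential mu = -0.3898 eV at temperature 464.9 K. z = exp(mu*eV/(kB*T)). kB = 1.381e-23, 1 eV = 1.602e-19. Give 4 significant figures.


Step 1: Convert mu to Joules: -0.3898*1.602e-19 = -6.245e-20 J
Step 2: kB*T = 1.381e-23*464.9 = 6.42e-21 J
Step 3: mu/(kB*T) = -9.726
Step 4: z = exp(-9.726) = 5.969e-05

5.969e-05


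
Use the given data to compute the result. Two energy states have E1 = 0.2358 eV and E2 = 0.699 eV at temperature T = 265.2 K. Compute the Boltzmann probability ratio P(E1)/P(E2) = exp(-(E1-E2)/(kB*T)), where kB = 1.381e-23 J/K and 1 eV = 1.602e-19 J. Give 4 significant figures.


Step 1: Compute energy difference dE = E1 - E2 = 0.2358 - 0.699 = -0.4632 eV
Step 2: Convert to Joules: dE_J = -0.4632 * 1.602e-19 = -7.42e-20 J
Step 3: Compute exponent = -dE_J / (kB * T) = -(-7.42e-20) / (1.381e-23 * 265.2) = 20.26
Step 4: P(E1)/P(E2) = exp(20.26) = 6.299e+08

6.299e+08


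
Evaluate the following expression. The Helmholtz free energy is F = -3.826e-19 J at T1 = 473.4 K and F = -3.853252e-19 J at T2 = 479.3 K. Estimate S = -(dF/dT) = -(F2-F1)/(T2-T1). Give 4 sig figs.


Step 1: dF = F2 - F1 = -3.853252e-19 - (-3.826e-19) = -2.7252e-21 J
Step 2: dT = T2 - T1 = 479.3 - 473.4 = 5.9 K
Step 3: S = -dF/dT = -(-2.7252e-21)/5.9 = 4.619e-22 J/K

4.619e-22


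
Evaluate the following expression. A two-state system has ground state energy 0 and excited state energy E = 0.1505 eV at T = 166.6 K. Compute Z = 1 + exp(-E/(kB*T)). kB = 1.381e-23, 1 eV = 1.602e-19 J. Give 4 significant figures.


Step 1: Compute beta*E = E*eV/(kB*T) = 0.1505*1.602e-19/(1.381e-23*166.6) = 10.48
Step 2: exp(-beta*E) = exp(-10.48) = 2.811e-05
Step 3: Z = 1 + 2.811e-05 = 1

1


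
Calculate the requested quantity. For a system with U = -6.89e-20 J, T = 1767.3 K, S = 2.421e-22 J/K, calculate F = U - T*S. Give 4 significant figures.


Step 1: T*S = 1767.3 * 2.421e-22 = 4.279e-19 J
Step 2: F = U - T*S = -6.89e-20 - 4.279e-19
Step 3: F = -4.968e-19 J

-4.968e-19


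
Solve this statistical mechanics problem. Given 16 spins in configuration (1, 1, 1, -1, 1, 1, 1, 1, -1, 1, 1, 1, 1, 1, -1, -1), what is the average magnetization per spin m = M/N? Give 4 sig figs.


Step 1: Count up spins (+1): 12, down spins (-1): 4
Step 2: Total magnetization M = 12 - 4 = 8
Step 3: m = M/N = 8/16 = 0.5

0.5


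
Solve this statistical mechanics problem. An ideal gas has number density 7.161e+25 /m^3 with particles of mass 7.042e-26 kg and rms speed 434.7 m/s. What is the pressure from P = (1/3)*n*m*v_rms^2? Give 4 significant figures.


Step 1: v_rms^2 = 434.7^2 = 1.89e+05
Step 2: n*m = 7.161e+25*7.042e-26 = 5.043
Step 3: P = (1/3)*5.043*1.89e+05 = 3.176e+05 Pa

3.176e+05


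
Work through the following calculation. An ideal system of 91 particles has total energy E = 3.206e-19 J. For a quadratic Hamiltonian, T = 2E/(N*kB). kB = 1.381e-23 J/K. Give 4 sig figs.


Step 1: Numerator = 2*E = 2*3.206e-19 = 6.412e-19 J
Step 2: Denominator = N*kB = 91*1.381e-23 = 1.257e-21
Step 3: T = 6.412e-19 / 1.257e-21 = 510.2 K

510.2


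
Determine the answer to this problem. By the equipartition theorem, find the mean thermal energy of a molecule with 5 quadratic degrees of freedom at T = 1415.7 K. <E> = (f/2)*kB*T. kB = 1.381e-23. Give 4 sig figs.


Step 1: f/2 = 5/2 = 2.5
Step 2: kB*T = 1.381e-23 * 1415.7 = 1.955e-20
Step 3: <E> = 2.5 * 1.955e-20 = 4.888e-20 J

4.888e-20


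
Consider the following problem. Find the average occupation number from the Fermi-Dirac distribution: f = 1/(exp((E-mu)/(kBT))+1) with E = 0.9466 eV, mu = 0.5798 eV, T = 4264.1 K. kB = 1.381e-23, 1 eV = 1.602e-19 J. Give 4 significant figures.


Step 1: (E - mu) = 0.9466 - 0.5798 = 0.3668 eV
Step 2: Convert: (E-mu)*eV = 5.876e-20 J
Step 3: x = (E-mu)*eV/(kB*T) = 0.9979
Step 4: f = 1/(exp(0.9979)+1) = 0.2694

0.2694


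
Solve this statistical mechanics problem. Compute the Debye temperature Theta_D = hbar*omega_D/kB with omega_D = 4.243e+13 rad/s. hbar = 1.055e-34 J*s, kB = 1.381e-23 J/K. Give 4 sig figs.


Step 1: hbar*omega_D = 1.055e-34 * 4.243e+13 = 4.476e-21 J
Step 2: Theta_D = 4.476e-21 / 1.381e-23
Step 3: Theta_D = 324.1 K

324.1


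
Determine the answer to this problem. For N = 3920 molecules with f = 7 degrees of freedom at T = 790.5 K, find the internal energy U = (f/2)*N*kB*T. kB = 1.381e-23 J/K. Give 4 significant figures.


Step 1: f/2 = 7/2 = 3.5
Step 2: N*kB*T = 3920*1.381e-23*790.5 = 4.279e-17
Step 3: U = 3.5 * 4.279e-17 = 1.498e-16 J

1.498e-16


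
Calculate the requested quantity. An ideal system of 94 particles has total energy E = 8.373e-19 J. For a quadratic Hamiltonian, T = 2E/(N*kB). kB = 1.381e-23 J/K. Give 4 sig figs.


Step 1: Numerator = 2*E = 2*8.373e-19 = 1.675e-18 J
Step 2: Denominator = N*kB = 94*1.381e-23 = 1.298e-21
Step 3: T = 1.675e-18 / 1.298e-21 = 1290 K

1290


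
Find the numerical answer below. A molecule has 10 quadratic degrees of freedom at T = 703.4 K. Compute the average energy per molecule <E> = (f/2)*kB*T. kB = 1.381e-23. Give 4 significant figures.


Step 1: f/2 = 10/2 = 5
Step 2: kB*T = 1.381e-23 * 703.4 = 9.714e-21
Step 3: <E> = 5 * 9.714e-21 = 4.857e-20 J

4.857e-20


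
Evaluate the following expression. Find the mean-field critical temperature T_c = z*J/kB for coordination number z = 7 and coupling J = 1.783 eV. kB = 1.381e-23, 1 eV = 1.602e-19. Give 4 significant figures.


Step 1: z*J = 7*1.783 = 12.48 eV
Step 2: Convert to Joules: 12.48*1.602e-19 = 1.999e-18 J
Step 3: T_c = 1.999e-18 / 1.381e-23 = 1.448e+05 K

1.448e+05


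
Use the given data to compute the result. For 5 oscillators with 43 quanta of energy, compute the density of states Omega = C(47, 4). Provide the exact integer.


Step 1: Use binomial coefficient C(47, 4)
Step 2: Numerator = 47! / 43!
Step 3: Denominator = 4!
Step 4: Omega = 178365

178365


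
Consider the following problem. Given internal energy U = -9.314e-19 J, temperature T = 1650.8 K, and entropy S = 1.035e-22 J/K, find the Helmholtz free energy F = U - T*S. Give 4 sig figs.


Step 1: T*S = 1650.8 * 1.035e-22 = 1.709e-19 J
Step 2: F = U - T*S = -9.314e-19 - 1.709e-19
Step 3: F = -1.102e-18 J

-1.102e-18


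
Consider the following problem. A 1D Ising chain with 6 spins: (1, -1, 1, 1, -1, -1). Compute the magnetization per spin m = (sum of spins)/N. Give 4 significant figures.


Step 1: Count up spins (+1): 3, down spins (-1): 3
Step 2: Total magnetization M = 3 - 3 = 0
Step 3: m = M/N = 0/6 = 0

0


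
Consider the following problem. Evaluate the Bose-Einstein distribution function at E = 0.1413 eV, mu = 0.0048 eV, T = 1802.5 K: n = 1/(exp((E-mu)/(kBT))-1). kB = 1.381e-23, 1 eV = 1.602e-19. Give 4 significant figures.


Step 1: (E - mu) = 0.1365 eV
Step 2: x = (E-mu)*eV/(kB*T) = 0.1365*1.602e-19/(1.381e-23*1802.5) = 0.8785
Step 3: exp(x) = 2.407
Step 4: n = 1/(exp(x)-1) = 0.7106

0.7106


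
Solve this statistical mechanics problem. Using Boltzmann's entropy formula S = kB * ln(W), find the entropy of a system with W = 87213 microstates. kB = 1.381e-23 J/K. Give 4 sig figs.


Step 1: ln(W) = ln(87213) = 11.38
Step 2: S = kB * ln(W) = 1.381e-23 * 11.38
Step 3: S = 1.571e-22 J/K

1.571e-22


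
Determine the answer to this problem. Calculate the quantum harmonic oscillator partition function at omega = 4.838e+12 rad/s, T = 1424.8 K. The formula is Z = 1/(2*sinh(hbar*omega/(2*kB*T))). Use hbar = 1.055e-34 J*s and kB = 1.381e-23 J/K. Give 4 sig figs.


Step 1: Compute x = hbar*omega/(kB*T) = 1.055e-34*4.838e+12/(1.381e-23*1424.8) = 0.02594
Step 2: x/2 = 0.01297
Step 3: sinh(x/2) = 0.01297
Step 4: Z = 1/(2*0.01297) = 38.55

38.55


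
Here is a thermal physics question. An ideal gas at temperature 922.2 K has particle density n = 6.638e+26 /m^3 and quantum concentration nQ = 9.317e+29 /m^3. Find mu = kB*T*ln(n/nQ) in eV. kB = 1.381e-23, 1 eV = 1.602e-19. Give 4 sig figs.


Step 1: n/nQ = 6.638e+26/9.317e+29 = 0.0007125
Step 2: ln(n/nQ) = -7.247
Step 3: mu = kB*T*ln(n/nQ) = 1.274e-20*-7.247 = -9.229e-20 J
Step 4: Convert to eV: -9.229e-20/1.602e-19 = -0.5761 eV

-0.5761


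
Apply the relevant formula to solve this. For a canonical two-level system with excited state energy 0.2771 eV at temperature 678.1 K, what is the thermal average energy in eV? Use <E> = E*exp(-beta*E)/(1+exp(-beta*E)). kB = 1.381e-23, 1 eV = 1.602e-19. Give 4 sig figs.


Step 1: beta*E = 0.2771*1.602e-19/(1.381e-23*678.1) = 4.74
Step 2: exp(-beta*E) = 0.008735
Step 3: <E> = 0.2771*0.008735/(1+0.008735) = 0.0024 eV

0.0024


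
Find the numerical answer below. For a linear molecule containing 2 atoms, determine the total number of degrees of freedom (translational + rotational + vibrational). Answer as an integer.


Step 1: Translational DOF = 3
Step 2: Rotational DOF (linear) = 2
Step 3: Vibrational DOF = 3*2 - 5 = 1
Step 4: Total = 3 + 2 + 1 = 6

6


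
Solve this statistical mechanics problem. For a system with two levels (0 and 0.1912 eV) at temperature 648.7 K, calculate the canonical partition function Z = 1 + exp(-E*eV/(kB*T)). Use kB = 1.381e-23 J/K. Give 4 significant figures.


Step 1: Compute beta*E = E*eV/(kB*T) = 0.1912*1.602e-19/(1.381e-23*648.7) = 3.419
Step 2: exp(-beta*E) = exp(-3.419) = 0.03274
Step 3: Z = 1 + 0.03274 = 1.033

1.033


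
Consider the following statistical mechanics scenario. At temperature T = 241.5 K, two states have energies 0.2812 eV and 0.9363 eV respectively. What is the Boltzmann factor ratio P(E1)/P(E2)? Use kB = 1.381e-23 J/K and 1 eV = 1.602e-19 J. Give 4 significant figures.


Step 1: Compute energy difference dE = E1 - E2 = 0.2812 - 0.9363 = -0.6551 eV
Step 2: Convert to Joules: dE_J = -0.6551 * 1.602e-19 = -1.049e-19 J
Step 3: Compute exponent = -dE_J / (kB * T) = -(-1.049e-19) / (1.381e-23 * 241.5) = 31.47
Step 4: P(E1)/P(E2) = exp(31.47) = 4.635e+13

4.635e+13


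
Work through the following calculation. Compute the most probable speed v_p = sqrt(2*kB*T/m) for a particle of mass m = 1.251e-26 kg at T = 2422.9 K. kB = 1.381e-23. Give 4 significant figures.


Step 1: Numerator = 2*kB*T = 2*1.381e-23*2422.9 = 6.692e-20
Step 2: Ratio = 6.692e-20 / 1.251e-26 = 5.349e+06
Step 3: v_p = sqrt(5.349e+06) = 2313 m/s

2313


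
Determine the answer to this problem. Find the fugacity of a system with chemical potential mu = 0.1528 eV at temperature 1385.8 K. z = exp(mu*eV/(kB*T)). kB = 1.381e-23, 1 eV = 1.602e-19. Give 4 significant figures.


Step 1: Convert mu to Joules: 0.1528*1.602e-19 = 2.448e-20 J
Step 2: kB*T = 1.381e-23*1385.8 = 1.914e-20 J
Step 3: mu/(kB*T) = 1.279
Step 4: z = exp(1.279) = 3.593

3.593


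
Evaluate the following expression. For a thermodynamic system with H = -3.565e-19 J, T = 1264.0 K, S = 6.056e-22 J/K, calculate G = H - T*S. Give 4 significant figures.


Step 1: T*S = 1264.0 * 6.056e-22 = 7.655e-19 J
Step 2: G = H - T*S = -3.565e-19 - 7.655e-19
Step 3: G = -1.122e-18 J

-1.122e-18


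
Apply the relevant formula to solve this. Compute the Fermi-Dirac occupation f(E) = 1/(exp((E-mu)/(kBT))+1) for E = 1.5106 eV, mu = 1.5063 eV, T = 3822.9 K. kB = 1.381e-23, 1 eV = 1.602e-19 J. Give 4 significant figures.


Step 1: (E - mu) = 1.5106 - 1.5063 = 0.0043 eV
Step 2: Convert: (E-mu)*eV = 6.889e-22 J
Step 3: x = (E-mu)*eV/(kB*T) = 0.01305
Step 4: f = 1/(exp(0.01305)+1) = 0.4967

0.4967


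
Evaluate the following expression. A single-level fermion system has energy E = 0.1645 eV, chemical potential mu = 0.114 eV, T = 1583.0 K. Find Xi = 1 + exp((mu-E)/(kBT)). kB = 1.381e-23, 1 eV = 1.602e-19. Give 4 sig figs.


Step 1: (mu - E) = 0.114 - 0.1645 = -0.0505 eV
Step 2: x = (mu-E)*eV/(kB*T) = -0.0505*1.602e-19/(1.381e-23*1583.0) = -0.3701
Step 3: exp(x) = 0.6907
Step 4: Xi = 1 + 0.6907 = 1.691

1.691


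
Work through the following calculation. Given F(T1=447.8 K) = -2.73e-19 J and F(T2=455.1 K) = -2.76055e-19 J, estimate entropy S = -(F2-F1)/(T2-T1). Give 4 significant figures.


Step 1: dF = F2 - F1 = -2.76055e-19 - (-2.73e-19) = -3.055e-21 J
Step 2: dT = T2 - T1 = 455.1 - 447.8 = 7.3 K
Step 3: S = -dF/dT = -(-3.055e-21)/7.3 = 4.185e-22 J/K

4.185e-22


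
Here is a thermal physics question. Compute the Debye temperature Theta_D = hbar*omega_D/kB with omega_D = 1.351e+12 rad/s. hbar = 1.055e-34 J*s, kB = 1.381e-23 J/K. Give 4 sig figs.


Step 1: hbar*omega_D = 1.055e-34 * 1.351e+12 = 1.425e-22 J
Step 2: Theta_D = 1.425e-22 / 1.381e-23
Step 3: Theta_D = 10.32 K

10.32


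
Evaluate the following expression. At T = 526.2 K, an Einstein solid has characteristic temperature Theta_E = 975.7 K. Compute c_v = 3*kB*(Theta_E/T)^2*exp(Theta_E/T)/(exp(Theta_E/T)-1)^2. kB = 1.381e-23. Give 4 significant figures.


Step 1: x = Theta_E/T = 975.7/526.2 = 1.854
Step 2: x^2 = 3.438
Step 3: exp(x) = 6.387
Step 4: c_v = 3*1.381e-23*3.438*6.387/(6.387-1)^2 = 3.135e-23

3.135e-23


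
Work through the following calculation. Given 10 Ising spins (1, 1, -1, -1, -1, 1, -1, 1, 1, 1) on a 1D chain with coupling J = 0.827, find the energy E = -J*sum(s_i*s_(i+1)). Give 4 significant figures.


Step 1: Nearest-neighbor products: 1, -1, 1, 1, -1, -1, -1, 1, 1
Step 2: Sum of products = 1
Step 3: E = -0.827 * 1 = -0.827

-0.827


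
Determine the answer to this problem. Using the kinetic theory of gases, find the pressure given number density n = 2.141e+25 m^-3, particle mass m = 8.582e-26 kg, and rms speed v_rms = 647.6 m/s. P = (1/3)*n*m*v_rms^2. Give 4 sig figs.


Step 1: v_rms^2 = 647.6^2 = 4.194e+05
Step 2: n*m = 2.141e+25*8.582e-26 = 1.837
Step 3: P = (1/3)*1.837*4.194e+05 = 2.569e+05 Pa

2.569e+05


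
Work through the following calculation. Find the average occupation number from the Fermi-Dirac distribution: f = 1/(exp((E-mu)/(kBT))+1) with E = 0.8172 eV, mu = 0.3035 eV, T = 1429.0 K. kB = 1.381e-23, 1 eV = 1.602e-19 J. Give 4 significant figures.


Step 1: (E - mu) = 0.8172 - 0.3035 = 0.5137 eV
Step 2: Convert: (E-mu)*eV = 8.229e-20 J
Step 3: x = (E-mu)*eV/(kB*T) = 4.17
Step 4: f = 1/(exp(4.17)+1) = 0.01522

0.01522


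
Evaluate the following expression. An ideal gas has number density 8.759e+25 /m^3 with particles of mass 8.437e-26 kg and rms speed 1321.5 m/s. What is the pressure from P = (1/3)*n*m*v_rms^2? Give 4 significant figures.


Step 1: v_rms^2 = 1321.5^2 = 1.746e+06
Step 2: n*m = 8.759e+25*8.437e-26 = 7.39
Step 3: P = (1/3)*7.39*1.746e+06 = 4.302e+06 Pa

4.302e+06


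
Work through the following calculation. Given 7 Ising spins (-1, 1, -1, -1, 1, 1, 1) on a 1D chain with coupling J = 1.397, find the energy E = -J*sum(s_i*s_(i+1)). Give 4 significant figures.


Step 1: Nearest-neighbor products: -1, -1, 1, -1, 1, 1
Step 2: Sum of products = 0
Step 3: E = -1.397 * 0 = 0

0


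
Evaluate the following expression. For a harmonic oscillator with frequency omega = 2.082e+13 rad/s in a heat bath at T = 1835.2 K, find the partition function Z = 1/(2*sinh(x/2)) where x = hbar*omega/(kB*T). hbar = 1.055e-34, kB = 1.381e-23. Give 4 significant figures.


Step 1: Compute x = hbar*omega/(kB*T) = 1.055e-34*2.082e+13/(1.381e-23*1835.2) = 0.08667
Step 2: x/2 = 0.04333
Step 3: sinh(x/2) = 0.04335
Step 4: Z = 1/(2*0.04335) = 11.53

11.53


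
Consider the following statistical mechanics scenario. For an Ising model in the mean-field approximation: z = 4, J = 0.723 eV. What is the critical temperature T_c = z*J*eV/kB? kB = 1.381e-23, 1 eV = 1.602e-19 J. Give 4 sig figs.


Step 1: z*J = 4*0.723 = 2.892 eV
Step 2: Convert to Joules: 2.892*1.602e-19 = 4.633e-19 J
Step 3: T_c = 4.633e-19 / 1.381e-23 = 3.355e+04 K

3.355e+04


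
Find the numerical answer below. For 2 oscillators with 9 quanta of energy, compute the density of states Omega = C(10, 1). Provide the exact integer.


Step 1: Use binomial coefficient C(10, 1)
Step 2: Numerator = 10! / 9!
Step 3: Denominator = 1!
Step 4: Omega = 10

10


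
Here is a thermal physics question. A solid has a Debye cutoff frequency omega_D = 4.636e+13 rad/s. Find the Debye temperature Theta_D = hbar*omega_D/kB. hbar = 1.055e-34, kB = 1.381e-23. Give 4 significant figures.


Step 1: hbar*omega_D = 1.055e-34 * 4.636e+13 = 4.891e-21 J
Step 2: Theta_D = 4.891e-21 / 1.381e-23
Step 3: Theta_D = 354.2 K

354.2


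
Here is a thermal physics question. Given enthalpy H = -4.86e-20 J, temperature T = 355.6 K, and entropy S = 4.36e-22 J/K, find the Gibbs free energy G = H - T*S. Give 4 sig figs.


Step 1: T*S = 355.6 * 4.36e-22 = 1.55e-19 J
Step 2: G = H - T*S = -4.86e-20 - 1.55e-19
Step 3: G = -2.036e-19 J

-2.036e-19


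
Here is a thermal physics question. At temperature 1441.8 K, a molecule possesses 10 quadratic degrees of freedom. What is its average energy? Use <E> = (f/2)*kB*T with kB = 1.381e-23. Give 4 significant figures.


Step 1: f/2 = 10/2 = 5
Step 2: kB*T = 1.381e-23 * 1441.8 = 1.991e-20
Step 3: <E> = 5 * 1.991e-20 = 9.956e-20 J

9.956e-20


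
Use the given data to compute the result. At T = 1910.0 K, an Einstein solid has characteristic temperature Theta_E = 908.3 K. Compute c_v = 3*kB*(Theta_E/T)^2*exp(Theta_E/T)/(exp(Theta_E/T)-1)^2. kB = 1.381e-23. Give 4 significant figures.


Step 1: x = Theta_E/T = 908.3/1910.0 = 0.4755
Step 2: x^2 = 0.2261
Step 3: exp(x) = 1.609
Step 4: c_v = 3*1.381e-23*0.2261*1.609/(1.609-1)^2 = 4.066e-23

4.066e-23


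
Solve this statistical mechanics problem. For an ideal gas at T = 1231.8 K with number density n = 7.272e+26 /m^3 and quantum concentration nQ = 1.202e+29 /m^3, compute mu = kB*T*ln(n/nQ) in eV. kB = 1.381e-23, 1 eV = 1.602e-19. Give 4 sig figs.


Step 1: n/nQ = 7.272e+26/1.202e+29 = 0.00605
Step 2: ln(n/nQ) = -5.108
Step 3: mu = kB*T*ln(n/nQ) = 1.701e-20*-5.108 = -8.689e-20 J
Step 4: Convert to eV: -8.689e-20/1.602e-19 = -0.5424 eV

-0.5424


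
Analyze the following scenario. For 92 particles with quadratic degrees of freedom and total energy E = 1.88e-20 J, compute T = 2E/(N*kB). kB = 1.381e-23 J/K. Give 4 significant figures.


Step 1: Numerator = 2*E = 2*1.88e-20 = 3.76e-20 J
Step 2: Denominator = N*kB = 92*1.381e-23 = 1.271e-21
Step 3: T = 3.76e-20 / 1.271e-21 = 29.59 K

29.59


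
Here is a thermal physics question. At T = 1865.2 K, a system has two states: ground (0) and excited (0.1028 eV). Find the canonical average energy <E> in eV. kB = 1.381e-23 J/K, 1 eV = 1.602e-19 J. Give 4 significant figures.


Step 1: beta*E = 0.1028*1.602e-19/(1.381e-23*1865.2) = 0.6393
Step 2: exp(-beta*E) = 0.5276
Step 3: <E> = 0.1028*0.5276/(1+0.5276) = 0.03551 eV

0.03551


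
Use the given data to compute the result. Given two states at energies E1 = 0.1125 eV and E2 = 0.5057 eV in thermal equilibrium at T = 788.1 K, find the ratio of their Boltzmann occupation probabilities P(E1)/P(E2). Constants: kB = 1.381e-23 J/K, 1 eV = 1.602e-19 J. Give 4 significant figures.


Step 1: Compute energy difference dE = E1 - E2 = 0.1125 - 0.5057 = -0.3932 eV
Step 2: Convert to Joules: dE_J = -0.3932 * 1.602e-19 = -6.299e-20 J
Step 3: Compute exponent = -dE_J / (kB * T) = -(-6.299e-20) / (1.381e-23 * 788.1) = 5.788
Step 4: P(E1)/P(E2) = exp(5.788) = 326.2

326.2


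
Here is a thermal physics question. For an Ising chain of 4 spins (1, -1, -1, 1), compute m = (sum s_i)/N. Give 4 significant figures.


Step 1: Count up spins (+1): 2, down spins (-1): 2
Step 2: Total magnetization M = 2 - 2 = 0
Step 3: m = M/N = 0/4 = 0

0


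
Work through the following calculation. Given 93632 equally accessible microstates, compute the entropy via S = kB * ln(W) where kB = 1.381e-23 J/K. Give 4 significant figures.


Step 1: ln(W) = ln(93632) = 11.45
Step 2: S = kB * ln(W) = 1.381e-23 * 11.45
Step 3: S = 1.581e-22 J/K

1.581e-22


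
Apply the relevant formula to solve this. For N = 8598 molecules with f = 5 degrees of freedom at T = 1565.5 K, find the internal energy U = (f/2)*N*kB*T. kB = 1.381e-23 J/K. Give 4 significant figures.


Step 1: f/2 = 5/2 = 2.5
Step 2: N*kB*T = 8598*1.381e-23*1565.5 = 1.859e-16
Step 3: U = 2.5 * 1.859e-16 = 4.647e-16 J

4.647e-16


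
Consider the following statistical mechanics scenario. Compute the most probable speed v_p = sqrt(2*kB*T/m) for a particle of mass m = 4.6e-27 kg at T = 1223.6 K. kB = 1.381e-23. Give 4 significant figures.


Step 1: Numerator = 2*kB*T = 2*1.381e-23*1223.6 = 3.38e-20
Step 2: Ratio = 3.38e-20 / 4.6e-27 = 7.347e+06
Step 3: v_p = sqrt(7.347e+06) = 2711 m/s

2711


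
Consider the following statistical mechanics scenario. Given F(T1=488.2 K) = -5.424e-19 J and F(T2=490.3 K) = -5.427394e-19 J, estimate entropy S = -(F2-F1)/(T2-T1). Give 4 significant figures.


Step 1: dF = F2 - F1 = -5.427394e-19 - (-5.424e-19) = -3.394e-22 J
Step 2: dT = T2 - T1 = 490.3 - 488.2 = 2.1 K
Step 3: S = -dF/dT = -(-3.394e-22)/2.1 = 1.616e-22 J/K

1.616e-22


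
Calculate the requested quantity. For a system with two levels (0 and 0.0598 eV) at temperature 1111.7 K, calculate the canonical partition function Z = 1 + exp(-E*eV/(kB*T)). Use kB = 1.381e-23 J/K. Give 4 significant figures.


Step 1: Compute beta*E = E*eV/(kB*T) = 0.0598*1.602e-19/(1.381e-23*1111.7) = 0.624
Step 2: exp(-beta*E) = exp(-0.624) = 0.5358
Step 3: Z = 1 + 0.5358 = 1.536

1.536


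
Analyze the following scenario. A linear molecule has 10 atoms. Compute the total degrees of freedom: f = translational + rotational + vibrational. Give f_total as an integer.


Step 1: Translational DOF = 3
Step 2: Rotational DOF (linear) = 2
Step 3: Vibrational DOF = 3*10 - 5 = 25
Step 4: Total = 3 + 2 + 25 = 30

30


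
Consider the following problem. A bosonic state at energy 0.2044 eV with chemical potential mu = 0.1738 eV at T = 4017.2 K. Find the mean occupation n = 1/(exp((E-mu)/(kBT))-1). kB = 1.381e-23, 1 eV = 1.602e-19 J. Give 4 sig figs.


Step 1: (E - mu) = 0.0306 eV
Step 2: x = (E-mu)*eV/(kB*T) = 0.0306*1.602e-19/(1.381e-23*4017.2) = 0.08836
Step 3: exp(x) = 1.092
Step 4: n = 1/(exp(x)-1) = 10.82

10.82


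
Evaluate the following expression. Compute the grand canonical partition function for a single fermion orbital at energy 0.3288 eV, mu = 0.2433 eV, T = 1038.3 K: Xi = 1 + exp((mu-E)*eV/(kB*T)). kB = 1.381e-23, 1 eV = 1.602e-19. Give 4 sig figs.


Step 1: (mu - E) = 0.2433 - 0.3288 = -0.0855 eV
Step 2: x = (mu-E)*eV/(kB*T) = -0.0855*1.602e-19/(1.381e-23*1038.3) = -0.9552
Step 3: exp(x) = 0.3847
Step 4: Xi = 1 + 0.3847 = 1.385

1.385


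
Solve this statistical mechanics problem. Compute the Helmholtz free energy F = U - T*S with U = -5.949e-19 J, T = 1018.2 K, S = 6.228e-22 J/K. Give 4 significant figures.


Step 1: T*S = 1018.2 * 6.228e-22 = 6.341e-19 J
Step 2: F = U - T*S = -5.949e-19 - 6.341e-19
Step 3: F = -1.229e-18 J

-1.229e-18


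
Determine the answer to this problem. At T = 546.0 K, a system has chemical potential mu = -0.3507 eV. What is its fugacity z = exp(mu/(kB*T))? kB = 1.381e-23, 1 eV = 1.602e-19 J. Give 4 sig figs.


Step 1: Convert mu to Joules: -0.3507*1.602e-19 = -5.618e-20 J
Step 2: kB*T = 1.381e-23*546.0 = 7.54e-21 J
Step 3: mu/(kB*T) = -7.451
Step 4: z = exp(-7.451) = 0.0005809

0.0005809


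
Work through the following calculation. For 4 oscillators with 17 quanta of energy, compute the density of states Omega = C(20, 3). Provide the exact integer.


Step 1: Use binomial coefficient C(20, 3)
Step 2: Numerator = 20! / 17!
Step 3: Denominator = 3!
Step 4: Omega = 1140

1140


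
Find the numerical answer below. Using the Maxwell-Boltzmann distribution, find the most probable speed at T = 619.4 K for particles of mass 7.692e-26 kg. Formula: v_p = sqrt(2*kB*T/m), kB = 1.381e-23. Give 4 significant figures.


Step 1: Numerator = 2*kB*T = 2*1.381e-23*619.4 = 1.711e-20
Step 2: Ratio = 1.711e-20 / 7.692e-26 = 2.224e+05
Step 3: v_p = sqrt(2.224e+05) = 471.6 m/s

471.6


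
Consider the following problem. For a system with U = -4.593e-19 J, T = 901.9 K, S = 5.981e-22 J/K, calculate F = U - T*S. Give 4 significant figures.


Step 1: T*S = 901.9 * 5.981e-22 = 5.394e-19 J
Step 2: F = U - T*S = -4.593e-19 - 5.394e-19
Step 3: F = -9.987e-19 J

-9.987e-19


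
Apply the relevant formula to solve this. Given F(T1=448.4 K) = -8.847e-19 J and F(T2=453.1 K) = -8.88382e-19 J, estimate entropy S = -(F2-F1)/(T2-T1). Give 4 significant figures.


Step 1: dF = F2 - F1 = -8.88382e-19 - (-8.847e-19) = -3.682e-21 J
Step 2: dT = T2 - T1 = 453.1 - 448.4 = 4.7 K
Step 3: S = -dF/dT = -(-3.682e-21)/4.7 = 7.834e-22 J/K

7.834e-22


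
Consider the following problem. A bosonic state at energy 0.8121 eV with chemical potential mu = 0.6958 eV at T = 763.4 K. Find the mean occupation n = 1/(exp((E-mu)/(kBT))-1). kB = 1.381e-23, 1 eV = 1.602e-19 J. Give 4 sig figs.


Step 1: (E - mu) = 0.1163 eV
Step 2: x = (E-mu)*eV/(kB*T) = 0.1163*1.602e-19/(1.381e-23*763.4) = 1.767
Step 3: exp(x) = 5.855
Step 4: n = 1/(exp(x)-1) = 0.206

0.206


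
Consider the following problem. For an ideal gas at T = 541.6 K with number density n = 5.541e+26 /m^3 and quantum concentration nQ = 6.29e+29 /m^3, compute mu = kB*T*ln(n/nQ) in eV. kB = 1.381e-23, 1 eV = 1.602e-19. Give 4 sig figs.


Step 1: n/nQ = 5.541e+26/6.29e+29 = 0.0008809
Step 2: ln(n/nQ) = -7.035
Step 3: mu = kB*T*ln(n/nQ) = 7.479e-21*-7.035 = -5.261e-20 J
Step 4: Convert to eV: -5.261e-20/1.602e-19 = -0.3284 eV

-0.3284


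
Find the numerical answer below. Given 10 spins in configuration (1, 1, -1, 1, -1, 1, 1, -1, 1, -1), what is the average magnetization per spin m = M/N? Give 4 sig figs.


Step 1: Count up spins (+1): 6, down spins (-1): 4
Step 2: Total magnetization M = 6 - 4 = 2
Step 3: m = M/N = 2/10 = 0.2

0.2


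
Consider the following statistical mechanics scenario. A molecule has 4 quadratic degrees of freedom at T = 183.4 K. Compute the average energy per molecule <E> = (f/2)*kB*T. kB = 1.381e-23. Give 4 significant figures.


Step 1: f/2 = 4/2 = 2
Step 2: kB*T = 1.381e-23 * 183.4 = 2.533e-21
Step 3: <E> = 2 * 2.533e-21 = 5.066e-21 J

5.066e-21


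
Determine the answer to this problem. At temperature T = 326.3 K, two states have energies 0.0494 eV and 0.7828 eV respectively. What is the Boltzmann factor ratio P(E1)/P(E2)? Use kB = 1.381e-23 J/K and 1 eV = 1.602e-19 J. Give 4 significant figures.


Step 1: Compute energy difference dE = E1 - E2 = 0.0494 - 0.7828 = -0.7334 eV
Step 2: Convert to Joules: dE_J = -0.7334 * 1.602e-19 = -1.175e-19 J
Step 3: Compute exponent = -dE_J / (kB * T) = -(-1.175e-19) / (1.381e-23 * 326.3) = 26.07
Step 4: P(E1)/P(E2) = exp(26.07) = 2.106e+11

2.106e+11


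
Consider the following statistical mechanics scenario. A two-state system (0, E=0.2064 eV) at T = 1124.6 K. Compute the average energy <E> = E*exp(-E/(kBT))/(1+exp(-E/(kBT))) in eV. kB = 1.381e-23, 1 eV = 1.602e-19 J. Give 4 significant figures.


Step 1: beta*E = 0.2064*1.602e-19/(1.381e-23*1124.6) = 2.129
Step 2: exp(-beta*E) = 0.119
Step 3: <E> = 0.2064*0.119/(1+0.119) = 0.02194 eV

0.02194


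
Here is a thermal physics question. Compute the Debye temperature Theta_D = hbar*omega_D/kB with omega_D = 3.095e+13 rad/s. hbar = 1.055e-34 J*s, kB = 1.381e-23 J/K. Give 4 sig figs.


Step 1: hbar*omega_D = 1.055e-34 * 3.095e+13 = 3.265e-21 J
Step 2: Theta_D = 3.265e-21 / 1.381e-23
Step 3: Theta_D = 236.4 K

236.4


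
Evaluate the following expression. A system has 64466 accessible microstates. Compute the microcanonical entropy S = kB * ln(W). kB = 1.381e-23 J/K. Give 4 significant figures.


Step 1: ln(W) = ln(64466) = 11.07
Step 2: S = kB * ln(W) = 1.381e-23 * 11.07
Step 3: S = 1.529e-22 J/K

1.529e-22


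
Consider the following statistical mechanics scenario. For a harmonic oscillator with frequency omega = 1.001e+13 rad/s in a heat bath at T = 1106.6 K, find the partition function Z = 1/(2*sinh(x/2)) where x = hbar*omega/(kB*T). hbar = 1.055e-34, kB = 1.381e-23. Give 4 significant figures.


Step 1: Compute x = hbar*omega/(kB*T) = 1.055e-34*1.001e+13/(1.381e-23*1106.6) = 0.0691
Step 2: x/2 = 0.03455
Step 3: sinh(x/2) = 0.03456
Step 4: Z = 1/(2*0.03456) = 14.47

14.47


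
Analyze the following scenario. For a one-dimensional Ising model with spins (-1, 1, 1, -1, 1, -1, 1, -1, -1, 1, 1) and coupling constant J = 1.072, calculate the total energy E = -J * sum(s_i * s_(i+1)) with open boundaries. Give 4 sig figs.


Step 1: Nearest-neighbor products: -1, 1, -1, -1, -1, -1, -1, 1, -1, 1
Step 2: Sum of products = -4
Step 3: E = -1.072 * -4 = 4.288

4.288


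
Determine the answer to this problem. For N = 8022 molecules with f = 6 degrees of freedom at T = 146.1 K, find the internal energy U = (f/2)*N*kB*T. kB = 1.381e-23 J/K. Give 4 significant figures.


Step 1: f/2 = 6/2 = 3.0
Step 2: N*kB*T = 8022*1.381e-23*146.1 = 1.619e-17
Step 3: U = 3.0 * 1.619e-17 = 4.856e-17 J

4.856e-17


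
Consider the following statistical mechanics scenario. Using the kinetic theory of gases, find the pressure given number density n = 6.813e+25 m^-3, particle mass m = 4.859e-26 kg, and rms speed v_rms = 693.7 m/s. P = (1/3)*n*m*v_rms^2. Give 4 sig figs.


Step 1: v_rms^2 = 693.7^2 = 4.812e+05
Step 2: n*m = 6.813e+25*4.859e-26 = 3.31
Step 3: P = (1/3)*3.31*4.812e+05 = 5.31e+05 Pa

5.31e+05


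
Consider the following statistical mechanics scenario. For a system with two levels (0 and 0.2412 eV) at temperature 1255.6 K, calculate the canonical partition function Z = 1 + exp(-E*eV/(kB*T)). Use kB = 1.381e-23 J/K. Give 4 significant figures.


Step 1: Compute beta*E = E*eV/(kB*T) = 0.2412*1.602e-19/(1.381e-23*1255.6) = 2.228
Step 2: exp(-beta*E) = exp(-2.228) = 0.1077
Step 3: Z = 1 + 0.1077 = 1.108

1.108


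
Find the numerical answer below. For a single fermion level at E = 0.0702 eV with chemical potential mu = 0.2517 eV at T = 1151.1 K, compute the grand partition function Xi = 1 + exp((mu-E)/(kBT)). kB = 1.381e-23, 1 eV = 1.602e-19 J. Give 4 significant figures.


Step 1: (mu - E) = 0.2517 - 0.0702 = 0.1815 eV
Step 2: x = (mu-E)*eV/(kB*T) = 0.1815*1.602e-19/(1.381e-23*1151.1) = 1.829
Step 3: exp(x) = 6.228
Step 4: Xi = 1 + 6.228 = 7.228

7.228


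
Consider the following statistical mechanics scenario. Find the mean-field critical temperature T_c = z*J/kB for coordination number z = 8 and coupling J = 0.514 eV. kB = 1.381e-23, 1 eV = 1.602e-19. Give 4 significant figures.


Step 1: z*J = 8*0.514 = 4.112 eV
Step 2: Convert to Joules: 4.112*1.602e-19 = 6.587e-19 J
Step 3: T_c = 6.587e-19 / 1.381e-23 = 4.77e+04 K

4.77e+04


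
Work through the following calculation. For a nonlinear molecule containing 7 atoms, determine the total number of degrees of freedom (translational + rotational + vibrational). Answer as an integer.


Step 1: Translational DOF = 3
Step 2: Rotational DOF (nonlinear) = 3
Step 3: Vibrational DOF = 3*7 - 6 = 15
Step 4: Total = 3 + 3 + 15 = 21

21


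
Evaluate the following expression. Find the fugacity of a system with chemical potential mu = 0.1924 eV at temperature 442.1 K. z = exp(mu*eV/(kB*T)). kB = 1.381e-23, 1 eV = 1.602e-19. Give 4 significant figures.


Step 1: Convert mu to Joules: 0.1924*1.602e-19 = 3.082e-20 J
Step 2: kB*T = 1.381e-23*442.1 = 6.105e-21 J
Step 3: mu/(kB*T) = 5.048
Step 4: z = exp(5.048) = 155.8

155.8


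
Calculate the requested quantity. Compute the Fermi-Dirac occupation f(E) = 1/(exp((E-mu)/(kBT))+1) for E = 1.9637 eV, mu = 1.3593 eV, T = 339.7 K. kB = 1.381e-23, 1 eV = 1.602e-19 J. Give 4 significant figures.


Step 1: (E - mu) = 1.9637 - 1.3593 = 0.6044 eV
Step 2: Convert: (E-mu)*eV = 9.682e-20 J
Step 3: x = (E-mu)*eV/(kB*T) = 20.64
Step 4: f = 1/(exp(20.64)+1) = 1.087e-09

1.087e-09


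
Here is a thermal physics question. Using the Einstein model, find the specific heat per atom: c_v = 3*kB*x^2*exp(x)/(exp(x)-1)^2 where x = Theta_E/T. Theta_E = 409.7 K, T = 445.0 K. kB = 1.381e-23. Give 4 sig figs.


Step 1: x = Theta_E/T = 409.7/445.0 = 0.9207
Step 2: x^2 = 0.8476
Step 3: exp(x) = 2.511
Step 4: c_v = 3*1.381e-23*0.8476*2.511/(2.511-1)^2 = 3.862e-23

3.862e-23


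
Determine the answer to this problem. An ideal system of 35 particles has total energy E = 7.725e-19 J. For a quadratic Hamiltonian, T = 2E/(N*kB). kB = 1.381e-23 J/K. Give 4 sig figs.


Step 1: Numerator = 2*E = 2*7.725e-19 = 1.545e-18 J
Step 2: Denominator = N*kB = 35*1.381e-23 = 4.833e-22
Step 3: T = 1.545e-18 / 4.833e-22 = 3196 K

3196


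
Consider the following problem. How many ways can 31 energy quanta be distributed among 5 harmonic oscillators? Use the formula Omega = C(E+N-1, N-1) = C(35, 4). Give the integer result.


Step 1: Use binomial coefficient C(35, 4)
Step 2: Numerator = 35! / 31!
Step 3: Denominator = 4!
Step 4: Omega = 52360

52360


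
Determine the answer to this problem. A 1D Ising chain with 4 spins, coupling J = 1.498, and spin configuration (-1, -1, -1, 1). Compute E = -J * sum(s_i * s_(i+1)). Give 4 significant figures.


Step 1: Nearest-neighbor products: 1, 1, -1
Step 2: Sum of products = 1
Step 3: E = -1.498 * 1 = -1.498

-1.498


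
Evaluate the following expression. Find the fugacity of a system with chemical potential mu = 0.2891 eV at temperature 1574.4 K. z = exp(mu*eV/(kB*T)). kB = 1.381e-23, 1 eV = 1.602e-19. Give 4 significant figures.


Step 1: Convert mu to Joules: 0.2891*1.602e-19 = 4.631e-20 J
Step 2: kB*T = 1.381e-23*1574.4 = 2.174e-20 J
Step 3: mu/(kB*T) = 2.13
Step 4: z = exp(2.13) = 8.416

8.416


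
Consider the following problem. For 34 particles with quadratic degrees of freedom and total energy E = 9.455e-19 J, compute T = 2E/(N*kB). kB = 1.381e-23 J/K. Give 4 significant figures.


Step 1: Numerator = 2*E = 2*9.455e-19 = 1.891e-18 J
Step 2: Denominator = N*kB = 34*1.381e-23 = 4.695e-22
Step 3: T = 1.891e-18 / 4.695e-22 = 4027 K

4027


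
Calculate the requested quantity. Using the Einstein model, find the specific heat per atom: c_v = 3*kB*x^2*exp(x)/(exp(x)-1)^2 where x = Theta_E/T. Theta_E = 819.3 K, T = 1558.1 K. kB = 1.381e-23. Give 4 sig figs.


Step 1: x = Theta_E/T = 819.3/1558.1 = 0.5258
Step 2: x^2 = 0.2765
Step 3: exp(x) = 1.692
Step 4: c_v = 3*1.381e-23*0.2765*1.692/(1.692-1)^2 = 4.049e-23

4.049e-23


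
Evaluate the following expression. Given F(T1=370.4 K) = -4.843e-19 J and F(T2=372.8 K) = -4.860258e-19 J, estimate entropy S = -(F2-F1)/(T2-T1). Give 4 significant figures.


Step 1: dF = F2 - F1 = -4.860258e-19 - (-4.843e-19) = -1.7258e-21 J
Step 2: dT = T2 - T1 = 372.8 - 370.4 = 2.4 K
Step 3: S = -dF/dT = -(-1.7258e-21)/2.4 = 7.191e-22 J/K

7.191e-22


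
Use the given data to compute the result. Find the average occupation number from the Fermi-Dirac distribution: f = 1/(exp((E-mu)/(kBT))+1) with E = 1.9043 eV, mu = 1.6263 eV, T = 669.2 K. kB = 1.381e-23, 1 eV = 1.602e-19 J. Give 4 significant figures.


Step 1: (E - mu) = 1.9043 - 1.6263 = 0.278 eV
Step 2: Convert: (E-mu)*eV = 4.454e-20 J
Step 3: x = (E-mu)*eV/(kB*T) = 4.819
Step 4: f = 1/(exp(4.819)+1) = 0.00801

0.00801


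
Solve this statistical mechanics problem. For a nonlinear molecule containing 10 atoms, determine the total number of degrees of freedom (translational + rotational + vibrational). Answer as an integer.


Step 1: Translational DOF = 3
Step 2: Rotational DOF (nonlinear) = 3
Step 3: Vibrational DOF = 3*10 - 6 = 24
Step 4: Total = 3 + 3 + 24 = 30

30


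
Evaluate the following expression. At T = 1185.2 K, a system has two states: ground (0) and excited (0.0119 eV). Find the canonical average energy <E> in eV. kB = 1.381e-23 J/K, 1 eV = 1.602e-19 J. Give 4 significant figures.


Step 1: beta*E = 0.0119*1.602e-19/(1.381e-23*1185.2) = 0.1165
Step 2: exp(-beta*E) = 0.8901
Step 3: <E> = 0.0119*0.8901/(1+0.8901) = 0.005604 eV

0.005604


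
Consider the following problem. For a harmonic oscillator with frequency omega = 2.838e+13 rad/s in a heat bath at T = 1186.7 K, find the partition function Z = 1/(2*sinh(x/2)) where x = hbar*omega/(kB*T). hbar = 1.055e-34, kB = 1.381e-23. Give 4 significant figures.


Step 1: Compute x = hbar*omega/(kB*T) = 1.055e-34*2.838e+13/(1.381e-23*1186.7) = 0.1827
Step 2: x/2 = 0.09135
Step 3: sinh(x/2) = 0.09148
Step 4: Z = 1/(2*0.09148) = 5.466

5.466


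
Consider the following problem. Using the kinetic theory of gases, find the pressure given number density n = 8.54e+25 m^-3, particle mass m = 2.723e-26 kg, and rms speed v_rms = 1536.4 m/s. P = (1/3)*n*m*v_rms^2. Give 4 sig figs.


Step 1: v_rms^2 = 1536.4^2 = 2.361e+06
Step 2: n*m = 8.54e+25*2.723e-26 = 2.325
Step 3: P = (1/3)*2.325*2.361e+06 = 1.83e+06 Pa

1.83e+06


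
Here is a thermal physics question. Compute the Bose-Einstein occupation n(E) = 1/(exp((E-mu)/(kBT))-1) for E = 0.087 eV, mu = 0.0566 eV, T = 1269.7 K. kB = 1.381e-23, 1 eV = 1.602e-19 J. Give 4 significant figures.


Step 1: (E - mu) = 0.0304 eV
Step 2: x = (E-mu)*eV/(kB*T) = 0.0304*1.602e-19/(1.381e-23*1269.7) = 0.2777
Step 3: exp(x) = 1.32
Step 4: n = 1/(exp(x)-1) = 3.124

3.124


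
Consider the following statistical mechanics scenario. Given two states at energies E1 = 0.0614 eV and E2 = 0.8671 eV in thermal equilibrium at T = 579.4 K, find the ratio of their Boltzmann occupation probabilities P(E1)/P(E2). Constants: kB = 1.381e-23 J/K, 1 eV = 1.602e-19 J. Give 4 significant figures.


Step 1: Compute energy difference dE = E1 - E2 = 0.0614 - 0.8671 = -0.8057 eV
Step 2: Convert to Joules: dE_J = -0.8057 * 1.602e-19 = -1.291e-19 J
Step 3: Compute exponent = -dE_J / (kB * T) = -(-1.291e-19) / (1.381e-23 * 579.4) = 16.13
Step 4: P(E1)/P(E2) = exp(16.13) = 1.013e+07

1.013e+07


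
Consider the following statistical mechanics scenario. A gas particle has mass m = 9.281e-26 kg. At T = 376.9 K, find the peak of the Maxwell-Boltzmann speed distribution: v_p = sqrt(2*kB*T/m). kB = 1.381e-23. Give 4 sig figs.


Step 1: Numerator = 2*kB*T = 2*1.381e-23*376.9 = 1.041e-20
Step 2: Ratio = 1.041e-20 / 9.281e-26 = 1.122e+05
Step 3: v_p = sqrt(1.122e+05) = 334.9 m/s

334.9


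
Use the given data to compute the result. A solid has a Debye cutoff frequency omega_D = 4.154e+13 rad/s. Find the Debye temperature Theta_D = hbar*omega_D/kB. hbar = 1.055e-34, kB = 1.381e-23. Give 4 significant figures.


Step 1: hbar*omega_D = 1.055e-34 * 4.154e+13 = 4.382e-21 J
Step 2: Theta_D = 4.382e-21 / 1.381e-23
Step 3: Theta_D = 317.3 K

317.3


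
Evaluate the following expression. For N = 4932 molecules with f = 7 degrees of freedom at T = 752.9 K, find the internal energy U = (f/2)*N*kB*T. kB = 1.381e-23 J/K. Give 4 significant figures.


Step 1: f/2 = 7/2 = 3.5
Step 2: N*kB*T = 4932*1.381e-23*752.9 = 5.128e-17
Step 3: U = 3.5 * 5.128e-17 = 1.795e-16 J

1.795e-16


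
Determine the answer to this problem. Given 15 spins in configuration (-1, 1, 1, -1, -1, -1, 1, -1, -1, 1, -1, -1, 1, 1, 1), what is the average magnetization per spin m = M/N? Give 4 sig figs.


Step 1: Count up spins (+1): 7, down spins (-1): 8
Step 2: Total magnetization M = 7 - 8 = -1
Step 3: m = M/N = -1/15 = -0.06667

-0.06667


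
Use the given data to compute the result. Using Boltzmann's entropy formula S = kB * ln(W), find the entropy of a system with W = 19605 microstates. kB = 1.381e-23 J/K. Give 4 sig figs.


Step 1: ln(W) = ln(19605) = 9.884
Step 2: S = kB * ln(W) = 1.381e-23 * 9.884
Step 3: S = 1.365e-22 J/K

1.365e-22


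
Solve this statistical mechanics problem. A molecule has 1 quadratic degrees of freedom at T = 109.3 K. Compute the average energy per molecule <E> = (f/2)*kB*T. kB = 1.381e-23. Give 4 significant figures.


Step 1: f/2 = 1/2 = 0.5
Step 2: kB*T = 1.381e-23 * 109.3 = 1.509e-21
Step 3: <E> = 0.5 * 1.509e-21 = 7.547e-22 J

7.547e-22


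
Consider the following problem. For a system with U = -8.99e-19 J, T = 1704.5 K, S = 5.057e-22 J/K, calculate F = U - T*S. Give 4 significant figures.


Step 1: T*S = 1704.5 * 5.057e-22 = 8.62e-19 J
Step 2: F = U - T*S = -8.99e-19 - 8.62e-19
Step 3: F = -1.761e-18 J

-1.761e-18


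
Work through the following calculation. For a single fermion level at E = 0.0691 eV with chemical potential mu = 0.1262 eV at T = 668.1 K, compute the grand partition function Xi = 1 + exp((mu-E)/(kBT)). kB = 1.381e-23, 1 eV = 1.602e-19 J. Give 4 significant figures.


Step 1: (mu - E) = 0.1262 - 0.0691 = 0.0571 eV
Step 2: x = (mu-E)*eV/(kB*T) = 0.0571*1.602e-19/(1.381e-23*668.1) = 0.9914
Step 3: exp(x) = 2.695
Step 4: Xi = 1 + 2.695 = 3.695

3.695
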